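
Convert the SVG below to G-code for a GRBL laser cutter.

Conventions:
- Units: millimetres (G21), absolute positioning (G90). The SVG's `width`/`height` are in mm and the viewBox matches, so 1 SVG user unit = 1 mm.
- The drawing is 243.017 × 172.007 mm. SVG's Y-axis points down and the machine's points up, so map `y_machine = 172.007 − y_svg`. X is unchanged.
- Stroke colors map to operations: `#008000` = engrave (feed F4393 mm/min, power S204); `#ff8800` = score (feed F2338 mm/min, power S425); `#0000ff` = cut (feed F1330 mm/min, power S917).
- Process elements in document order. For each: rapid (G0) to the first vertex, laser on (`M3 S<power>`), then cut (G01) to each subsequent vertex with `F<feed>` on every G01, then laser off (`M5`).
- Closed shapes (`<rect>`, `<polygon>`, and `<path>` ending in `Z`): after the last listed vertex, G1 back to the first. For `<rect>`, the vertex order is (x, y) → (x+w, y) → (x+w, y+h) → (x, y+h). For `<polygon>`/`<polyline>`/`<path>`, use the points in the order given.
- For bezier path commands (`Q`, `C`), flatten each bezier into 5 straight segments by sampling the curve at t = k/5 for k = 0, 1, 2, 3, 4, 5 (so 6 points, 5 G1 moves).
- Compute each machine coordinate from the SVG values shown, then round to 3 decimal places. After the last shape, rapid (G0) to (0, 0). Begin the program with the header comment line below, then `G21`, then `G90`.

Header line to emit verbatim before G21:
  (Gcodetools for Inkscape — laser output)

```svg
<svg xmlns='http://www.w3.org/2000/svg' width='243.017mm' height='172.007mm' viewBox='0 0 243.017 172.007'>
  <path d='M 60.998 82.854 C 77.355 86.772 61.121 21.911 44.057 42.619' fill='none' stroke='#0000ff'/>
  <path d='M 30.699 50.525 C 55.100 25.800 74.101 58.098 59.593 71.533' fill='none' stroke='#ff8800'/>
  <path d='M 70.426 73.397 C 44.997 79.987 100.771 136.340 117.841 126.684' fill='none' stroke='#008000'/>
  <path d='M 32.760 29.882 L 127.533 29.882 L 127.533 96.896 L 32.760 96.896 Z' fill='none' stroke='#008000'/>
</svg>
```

(Gcodetools for Inkscape — laser output)
G21
G90
G0 X60.998 Y89.153
M3 S917
G01 X67.155 Y93.821 F1330
G01 X67.015 Y107.587 F1330
G01 X62.103 Y123.043 F1330
G01 X53.942 Y132.779 F1330
G01 X44.057 Y129.388 F1330
M5
G0 X30.699 Y121.482
M3 S425
G01 X44.467 Y130.081 F2338
G01 X55.589 Y128.638 F2338
G01 X62.717 Y120.794 F2338
G01 X64.502 Y110.191 F2338
G01 X59.593 Y100.474 F2338
M5
G0 X70.426 Y98.610
M3 S204
G01 X63.954 Y89.611 F4393
G01 X71.215 Y74.225 F4393
G01 X86.453 Y58.011 F4393
G01 X103.914 Y46.524 F4393
G01 X117.841 Y45.323 F4393
M5
G0 X32.760 Y142.125
M3 S204
G01 X127.533 Y142.125 F4393
G01 X127.533 Y75.111 F4393
G01 X32.760 Y75.111 F4393
G01 X32.760 Y142.125 F4393
M5
G0 X0.000 Y0.000

Since the viewBox matches the mm dimensions, user units are millimetres directly. The only transform is the Y-flip y_m = 172.007 − y_svg.

Shape 1 is a cubic bezier drawn with `<path>`. Its stroke #0000ff means cut at S917, F1330. After flipping Y the toolpath is (60.998,89.153) → (67.155,93.821) → (67.015,107.587) → (62.103,123.043) → (53.942,132.779) → (44.057,129.388).

Shape 2 is a cubic bezier drawn with `<path>`. Its stroke #ff8800 means score at S425, F2338. After flipping Y the toolpath is (30.699,121.482) → (44.467,130.081) → (55.589,128.638) → (62.717,120.794) → (64.502,110.191) → (59.593,100.474).

Shape 3 is a cubic bezier drawn with `<path>`. Its stroke #008000 means engrave at S204, F4393. After flipping Y the toolpath is (70.426,98.610) → (63.954,89.611) → (71.215,74.225) → (86.453,58.011) → (103.914,46.524) → (117.841,45.323).

Shape 4 is a rectangle drawn with `<path>`. Its stroke #008000 means engrave at S204, F4393. After flipping Y the toolpath is (32.760,142.125) → (127.533,142.125) → (127.533,75.111) → (32.760,75.111) → (32.760,142.125), returning to the start.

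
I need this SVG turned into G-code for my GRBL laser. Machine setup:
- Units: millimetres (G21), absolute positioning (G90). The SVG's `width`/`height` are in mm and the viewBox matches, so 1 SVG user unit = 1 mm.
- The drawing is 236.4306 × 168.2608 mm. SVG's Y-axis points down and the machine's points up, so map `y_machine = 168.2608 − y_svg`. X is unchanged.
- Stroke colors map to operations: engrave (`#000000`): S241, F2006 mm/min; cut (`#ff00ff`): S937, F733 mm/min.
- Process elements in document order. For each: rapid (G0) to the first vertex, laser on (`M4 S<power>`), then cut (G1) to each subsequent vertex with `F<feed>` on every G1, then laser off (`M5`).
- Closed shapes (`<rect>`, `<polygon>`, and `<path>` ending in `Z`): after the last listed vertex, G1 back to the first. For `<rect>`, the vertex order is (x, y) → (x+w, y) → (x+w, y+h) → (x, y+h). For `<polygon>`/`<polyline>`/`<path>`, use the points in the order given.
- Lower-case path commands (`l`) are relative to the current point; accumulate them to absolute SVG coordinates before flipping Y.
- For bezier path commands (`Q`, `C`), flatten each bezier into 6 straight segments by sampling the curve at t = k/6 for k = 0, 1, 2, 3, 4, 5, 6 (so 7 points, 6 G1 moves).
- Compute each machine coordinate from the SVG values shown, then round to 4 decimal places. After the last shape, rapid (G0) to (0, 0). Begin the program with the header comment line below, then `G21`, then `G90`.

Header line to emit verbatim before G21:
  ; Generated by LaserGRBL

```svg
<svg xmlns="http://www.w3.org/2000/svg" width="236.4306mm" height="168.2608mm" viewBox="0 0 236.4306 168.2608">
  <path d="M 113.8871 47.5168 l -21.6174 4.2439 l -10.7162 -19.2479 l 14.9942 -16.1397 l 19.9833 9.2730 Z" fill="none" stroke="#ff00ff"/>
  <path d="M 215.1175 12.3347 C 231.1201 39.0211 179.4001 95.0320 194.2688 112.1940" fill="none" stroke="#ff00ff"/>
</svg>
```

; Generated by LaserGRBL
G21
G90
G0 X113.8871 Y120.7440
M4 S937
G1 X92.2697 Y116.5001 F733
G1 X81.5535 Y135.7480 F733
G1 X96.5477 Y151.8877 F733
G1 X116.5310 Y142.6147 F733
G1 X113.8871 Y120.7440 F733
M5
G0 X215.1175 Y155.9261
M4 S937
G1 X218.0971 Y140.4548 F733
G1 X213.5204 Y121.9898 F733
G1 X205.1184 Y102.4248 F733
G1 X196.6218 Y83.6535 F733
G1 X191.7617 Y67.5696 F733
G1 X194.2688 Y56.0668 F733
M5
G0 X0.0000 Y0.0000

viewBox `0 0 236.4306 168.2608` with mm width/height → 1 unit = 1 mm. Flip: y_m = 168.2608 − y_svg.

**Shape 1** — `<path>` regular polygon, stroke `#ff00ff` → cut (S937, F733). Machine vertices: (113.8871,120.7440) → (92.2697,116.5001) → (81.5535,135.7480) → (96.5477,151.8877) → (116.5310,142.6147) → (113.8871,120.7440). Closed: final G1 returns to the first vertex.

**Shape 2** — `<path>` cubic bezier, stroke `#ff00ff` → cut (S937, F733). Control points (SVG): P0=(215.1175,12.3347), P1=(231.1201,39.0211), P2=(179.4001,95.0320), P3=(194.2688,112.1940); sampled at t=k/6. Machine vertices: (215.1175,155.9261) → (218.0971,140.4548) → (213.5204,121.9898) → (205.1184,102.4248) → (196.6218,83.6535) → (191.7617,67.5696) → (194.2688,56.0668). Open path.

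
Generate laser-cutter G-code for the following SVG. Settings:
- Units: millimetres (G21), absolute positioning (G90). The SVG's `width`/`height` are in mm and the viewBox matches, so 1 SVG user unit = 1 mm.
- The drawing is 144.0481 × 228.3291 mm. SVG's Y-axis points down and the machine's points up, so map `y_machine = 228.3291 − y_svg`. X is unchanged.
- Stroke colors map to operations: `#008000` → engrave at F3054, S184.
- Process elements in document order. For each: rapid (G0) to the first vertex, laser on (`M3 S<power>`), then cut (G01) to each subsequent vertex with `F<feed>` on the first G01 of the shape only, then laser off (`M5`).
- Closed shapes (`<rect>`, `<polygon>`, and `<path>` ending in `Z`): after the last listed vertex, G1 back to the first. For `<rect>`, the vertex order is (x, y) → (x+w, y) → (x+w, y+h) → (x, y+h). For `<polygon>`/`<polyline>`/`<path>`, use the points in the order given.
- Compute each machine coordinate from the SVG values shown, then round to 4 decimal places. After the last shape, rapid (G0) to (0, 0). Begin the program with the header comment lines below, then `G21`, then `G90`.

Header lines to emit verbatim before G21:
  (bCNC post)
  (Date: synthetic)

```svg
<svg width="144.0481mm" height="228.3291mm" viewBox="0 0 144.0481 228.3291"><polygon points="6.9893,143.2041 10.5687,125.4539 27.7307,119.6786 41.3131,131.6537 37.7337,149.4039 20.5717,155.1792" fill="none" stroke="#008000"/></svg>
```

(bCNC post)
(Date: synthetic)
G21
G90
G0 X6.9893 Y85.1250
M3 S184
G01 X10.5687 Y102.8752 F3054
G01 X27.7307 Y108.6505
G01 X41.3131 Y96.6754
G01 X37.7337 Y78.9252
G01 X20.5717 Y73.1499
G01 X6.9893 Y85.1250
M5
G0 X0.0000 Y0.0000

1 u = 1 mm; y_m = 228.3291 − y.

[1] `<polygon>` regular polygon, #008000→engrave S184 F3054: (6.9893,85.1250) → (10.5687,102.8752) → (27.7307,108.6505) → (41.3131,96.6754) → (37.7337,78.9252) → (20.5717,73.1499) → (6.9893,85.1250) (closed)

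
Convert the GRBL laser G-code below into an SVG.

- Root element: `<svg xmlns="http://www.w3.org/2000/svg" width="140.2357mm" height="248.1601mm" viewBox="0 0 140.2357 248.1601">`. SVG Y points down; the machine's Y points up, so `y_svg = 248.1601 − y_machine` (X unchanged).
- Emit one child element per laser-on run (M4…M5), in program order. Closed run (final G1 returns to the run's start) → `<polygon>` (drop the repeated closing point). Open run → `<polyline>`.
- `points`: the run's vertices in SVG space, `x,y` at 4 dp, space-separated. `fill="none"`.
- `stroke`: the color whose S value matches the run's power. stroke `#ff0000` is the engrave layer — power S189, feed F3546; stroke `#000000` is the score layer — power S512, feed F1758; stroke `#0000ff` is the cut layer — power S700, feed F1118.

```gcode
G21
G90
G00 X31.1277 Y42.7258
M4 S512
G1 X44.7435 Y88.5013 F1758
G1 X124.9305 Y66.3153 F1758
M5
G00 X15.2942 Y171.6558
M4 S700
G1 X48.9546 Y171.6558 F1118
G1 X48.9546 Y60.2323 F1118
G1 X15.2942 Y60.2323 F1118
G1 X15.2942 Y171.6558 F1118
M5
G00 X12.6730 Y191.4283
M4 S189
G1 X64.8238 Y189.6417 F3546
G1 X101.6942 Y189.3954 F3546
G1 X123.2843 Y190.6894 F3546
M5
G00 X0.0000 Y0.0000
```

Each laser-on run becomes one SVG element. Flip Y back into SVG space with y_svg = 248.1601 − y_machine.

Run 1: the run's S512 means `#000000` (score). The run is open, so emit a `<polyline>` with points (Y-flipped): 31.1277,205.4343 44.7435,159.6588 124.9305,181.8448.

Run 2: the run's S700 means `#0000ff` (cut). The run returns to its start, so emit a `<polygon>` with points (Y-flipped): 15.2942,76.5043 48.9546,76.5043 48.9546,187.9278 15.2942,187.9278.

Run 3: S189 ⇒ engrave layer `#ff0000`. The run is open, so emit a `<polyline>` with points (Y-flipped): 12.6730,56.7318 64.8238,58.5184 101.6942,58.7647 123.2843,57.4707.

<svg xmlns="http://www.w3.org/2000/svg" width="140.2357mm" height="248.1601mm" viewBox="0 0 140.2357 248.1601">
  <polyline points="31.1277,205.4343 44.7435,159.6588 124.9305,181.8448" fill="none" stroke="#000000"/>
  <polygon points="15.2942,76.5043 48.9546,76.5043 48.9546,187.9278 15.2942,187.9278" fill="none" stroke="#0000ff"/>
  <polyline points="12.6730,56.7318 64.8238,58.5184 101.6942,58.7647 123.2843,57.4707" fill="none" stroke="#ff0000"/>
</svg>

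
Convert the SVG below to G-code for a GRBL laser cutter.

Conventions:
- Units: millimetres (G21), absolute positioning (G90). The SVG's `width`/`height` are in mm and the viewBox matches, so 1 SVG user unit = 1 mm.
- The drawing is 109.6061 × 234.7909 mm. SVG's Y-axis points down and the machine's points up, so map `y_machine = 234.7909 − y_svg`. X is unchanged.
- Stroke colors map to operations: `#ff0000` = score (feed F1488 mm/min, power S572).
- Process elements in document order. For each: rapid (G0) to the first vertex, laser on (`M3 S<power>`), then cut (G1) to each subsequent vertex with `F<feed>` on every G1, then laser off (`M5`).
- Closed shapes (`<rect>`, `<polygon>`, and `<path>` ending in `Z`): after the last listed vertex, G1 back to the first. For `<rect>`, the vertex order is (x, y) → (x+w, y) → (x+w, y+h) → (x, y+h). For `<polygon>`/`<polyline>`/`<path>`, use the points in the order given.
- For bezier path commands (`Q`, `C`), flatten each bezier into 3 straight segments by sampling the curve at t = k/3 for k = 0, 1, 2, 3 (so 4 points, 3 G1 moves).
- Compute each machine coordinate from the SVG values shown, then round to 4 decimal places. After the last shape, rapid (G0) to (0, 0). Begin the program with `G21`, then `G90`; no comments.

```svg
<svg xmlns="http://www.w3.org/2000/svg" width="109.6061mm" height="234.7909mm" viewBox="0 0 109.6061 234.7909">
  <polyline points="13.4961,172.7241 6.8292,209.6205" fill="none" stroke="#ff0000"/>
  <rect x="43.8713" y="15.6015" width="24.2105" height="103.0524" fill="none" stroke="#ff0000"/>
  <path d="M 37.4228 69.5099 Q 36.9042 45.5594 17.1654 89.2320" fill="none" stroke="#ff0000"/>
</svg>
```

G21
G90
G0 X13.4961 Y62.0668
M3 S572
G1 X6.8292 Y25.1704 F1488
M5
G0 X43.8713 Y219.1894
M3 S572
G1 X68.0818 Y219.1894 F1488
G1 X68.0818 Y116.1370 F1488
G1 X43.8713 Y116.1370 F1488
G1 X43.8713 Y219.1894 F1488
M5
G0 X37.4228 Y165.2810
M3 S572
G1 X34.9415 Y173.7343 F1488
G1 X28.1890 Y167.1603 F1488
G1 X17.1654 Y145.5589 F1488
M5
G0 X0.0000 Y0.0000

1 u = 1 mm; y_m = 234.7909 − y.

[1] `<polyline>` line segment, #ff0000→score S572 F1488: (13.4961,62.0668) → (6.8292,25.1704)

[2] `<rect>` rectangle, #ff0000→score S572 F1488: (43.8713,219.1894) → (68.0818,219.1894) → (68.0818,116.1370) → (43.8713,116.1370) → (43.8713,219.1894) (closed)

[3] `<path>` quadratic bezier, #ff0000→score S572 F1488: (37.4228,165.2810) → (34.9415,173.7343) → (28.1890,167.1603) → (17.1654,145.5589)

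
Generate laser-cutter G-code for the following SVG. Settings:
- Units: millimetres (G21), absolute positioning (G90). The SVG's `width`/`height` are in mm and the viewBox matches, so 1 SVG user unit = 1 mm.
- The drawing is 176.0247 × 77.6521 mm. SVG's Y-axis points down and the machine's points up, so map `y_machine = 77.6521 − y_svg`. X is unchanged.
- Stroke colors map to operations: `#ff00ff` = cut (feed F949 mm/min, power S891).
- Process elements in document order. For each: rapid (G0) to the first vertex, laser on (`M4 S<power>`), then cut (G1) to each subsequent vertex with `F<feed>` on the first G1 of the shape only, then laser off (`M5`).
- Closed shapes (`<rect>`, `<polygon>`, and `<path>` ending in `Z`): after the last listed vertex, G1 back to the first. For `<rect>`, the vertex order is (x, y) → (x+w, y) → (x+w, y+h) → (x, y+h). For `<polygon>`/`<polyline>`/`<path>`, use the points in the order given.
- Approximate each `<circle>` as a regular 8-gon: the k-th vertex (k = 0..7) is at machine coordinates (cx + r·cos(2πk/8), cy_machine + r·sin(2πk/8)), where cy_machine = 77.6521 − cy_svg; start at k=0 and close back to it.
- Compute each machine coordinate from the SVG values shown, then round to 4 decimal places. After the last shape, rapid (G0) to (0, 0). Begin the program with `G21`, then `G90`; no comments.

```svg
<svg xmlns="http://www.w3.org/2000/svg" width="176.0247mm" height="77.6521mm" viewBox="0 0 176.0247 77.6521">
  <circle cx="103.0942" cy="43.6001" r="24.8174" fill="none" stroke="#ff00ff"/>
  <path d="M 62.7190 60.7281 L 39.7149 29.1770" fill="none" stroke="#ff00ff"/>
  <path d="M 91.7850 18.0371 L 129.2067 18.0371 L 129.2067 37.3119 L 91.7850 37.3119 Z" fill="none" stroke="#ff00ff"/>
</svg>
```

G21
G90
G0 X127.9116 Y34.0520
M4 S891
G1 X120.6428 Y51.6006 F949
G1 X103.0942 Y58.8694
G1 X85.5456 Y51.6006
G1 X78.2768 Y34.0520
G1 X85.5456 Y16.5034
G1 X103.0942 Y9.2346
G1 X120.6428 Y16.5034
G1 X127.9116 Y34.0520
M5
G0 X62.7190 Y16.9240
M4 S891
G1 X39.7149 Y48.4751 F949
M5
G0 X91.7850 Y59.6150
M4 S891
G1 X129.2067 Y59.6150 F949
G1 X129.2067 Y40.3402
G1 X91.7850 Y40.3402
G1 X91.7850 Y59.6150
M5
G0 X0.0000 Y0.0000

Since the viewBox matches the mm dimensions, user units are millimetres directly. The only transform is the Y-flip y_m = 77.6521 − y_svg.

Shape 1 is a circle drawn with `<circle>`. Its stroke #ff00ff means cut at S891, F949. After flipping Y the toolpath is (127.9116,34.0520) → (120.6428,51.6006) → (103.0942,58.8694) → (85.5456,51.6006) → (78.2768,34.0520) → (85.5456,16.5034) → (103.0942,9.2346) → (120.6428,16.5034) → (127.9116,34.0520), returning to the start.

Shape 2 is a line segment drawn with `<path>`. Its stroke #ff00ff means cut at S891, F949. After flipping Y the toolpath is (62.7190,16.9240) → (39.7149,48.4751).

Shape 3 is a rectangle drawn with `<path>`. Its stroke #ff00ff means cut at S891, F949. After flipping Y the toolpath is (91.7850,59.6150) → (129.2067,59.6150) → (129.2067,40.3402) → (91.7850,40.3402) → (91.7850,59.6150), returning to the start.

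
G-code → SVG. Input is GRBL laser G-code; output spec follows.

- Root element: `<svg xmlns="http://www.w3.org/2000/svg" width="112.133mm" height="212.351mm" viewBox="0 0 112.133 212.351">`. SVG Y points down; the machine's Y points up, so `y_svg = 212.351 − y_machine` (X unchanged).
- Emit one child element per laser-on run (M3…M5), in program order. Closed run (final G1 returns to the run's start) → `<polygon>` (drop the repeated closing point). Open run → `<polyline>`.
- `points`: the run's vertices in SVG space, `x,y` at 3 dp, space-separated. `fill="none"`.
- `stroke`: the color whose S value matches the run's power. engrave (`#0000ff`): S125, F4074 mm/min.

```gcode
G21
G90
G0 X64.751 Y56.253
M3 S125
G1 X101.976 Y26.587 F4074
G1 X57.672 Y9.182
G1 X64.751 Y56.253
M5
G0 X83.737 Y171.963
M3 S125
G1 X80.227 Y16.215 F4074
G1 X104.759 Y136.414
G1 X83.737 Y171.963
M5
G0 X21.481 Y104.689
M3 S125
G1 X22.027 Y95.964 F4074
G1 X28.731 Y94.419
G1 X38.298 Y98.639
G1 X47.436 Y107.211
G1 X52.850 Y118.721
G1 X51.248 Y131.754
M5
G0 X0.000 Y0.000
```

<svg xmlns="http://www.w3.org/2000/svg" width="112.133mm" height="212.351mm" viewBox="0 0 112.133 212.351">
  <polygon points="64.751,156.098 101.976,185.764 57.672,203.169" fill="none" stroke="#0000ff"/>
  <polygon points="83.737,40.388 80.227,196.136 104.759,75.937" fill="none" stroke="#0000ff"/>
  <polyline points="21.481,107.662 22.027,116.387 28.731,117.932 38.298,113.712 47.436,105.140 52.850,93.630 51.248,80.597" fill="none" stroke="#0000ff"/>
</svg>

y_svg = 212.351 − y_m. Every run uses S125, so all elements get stroke `#0000ff` (engrave).

[1] closed run; points: 64.751,156.098 101.976,185.764 57.672,203.169

[2] closed run; points: 83.737,40.388 80.227,196.136 104.759,75.937

[3] open run; points: 21.481,107.662 22.027,116.387 28.731,117.932 38.298,113.712 47.436,105.140 52.850,93.630 51.248,80.597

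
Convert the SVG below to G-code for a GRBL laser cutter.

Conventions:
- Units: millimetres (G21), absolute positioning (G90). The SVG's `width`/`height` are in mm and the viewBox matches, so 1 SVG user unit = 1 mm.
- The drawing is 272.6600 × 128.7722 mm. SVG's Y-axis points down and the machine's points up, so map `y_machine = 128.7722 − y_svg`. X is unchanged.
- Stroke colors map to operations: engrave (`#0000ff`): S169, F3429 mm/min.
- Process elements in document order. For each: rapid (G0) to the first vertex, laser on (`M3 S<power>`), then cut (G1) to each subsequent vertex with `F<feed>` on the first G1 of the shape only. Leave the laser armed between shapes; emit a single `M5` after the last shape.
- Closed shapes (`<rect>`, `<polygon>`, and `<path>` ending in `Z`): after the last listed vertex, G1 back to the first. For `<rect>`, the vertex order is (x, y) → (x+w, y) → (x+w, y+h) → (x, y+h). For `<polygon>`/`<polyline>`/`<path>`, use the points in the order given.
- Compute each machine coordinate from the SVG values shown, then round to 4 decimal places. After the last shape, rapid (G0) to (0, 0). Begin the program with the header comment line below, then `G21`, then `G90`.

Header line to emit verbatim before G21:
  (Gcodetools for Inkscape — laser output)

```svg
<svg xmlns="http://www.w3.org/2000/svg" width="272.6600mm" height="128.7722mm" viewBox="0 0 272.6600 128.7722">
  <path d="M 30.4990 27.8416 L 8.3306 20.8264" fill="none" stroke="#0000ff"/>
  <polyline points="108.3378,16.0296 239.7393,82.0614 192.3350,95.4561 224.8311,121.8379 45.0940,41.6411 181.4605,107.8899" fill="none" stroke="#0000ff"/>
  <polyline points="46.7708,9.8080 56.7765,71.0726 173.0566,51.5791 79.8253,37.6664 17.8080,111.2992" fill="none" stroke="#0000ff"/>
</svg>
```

(Gcodetools for Inkscape — laser output)
G21
G90
G0 X30.4990 Y100.9306
M3 S169
G1 X8.3306 Y107.9458 F3429
G0 X108.3378 Y112.7426
M3 S169
G1 X239.7393 Y46.7108 F3429
G1 X192.3350 Y33.3161
G1 X224.8311 Y6.9343
G1 X45.0940 Y87.1311
G1 X181.4605 Y20.8823
G0 X46.7708 Y118.9642
M3 S169
G1 X56.7765 Y57.6996 F3429
G1 X173.0566 Y77.1931
G1 X79.8253 Y91.1058
G1 X17.8080 Y17.4730
M5
G0 X0.0000 Y0.0000

1 u = 1 mm; y_m = 128.7722 − y.

[1] `<path>` line segment, #0000ff→engrave S169 F3429: (30.4990,100.9306) → (8.3306,107.9458)

[2] `<polyline>` open polyline, #0000ff→engrave S169 F3429: (108.3378,112.7426) → (239.7393,46.7108) → (192.3350,33.3161) → (224.8311,6.9343) → (45.0940,87.1311) → (181.4605,20.8823)

[3] `<polyline>` open polyline, #0000ff→engrave S169 F3429: (46.7708,118.9642) → (56.7765,57.6996) → (173.0566,77.1931) → (79.8253,91.1058) → (17.8080,17.4730)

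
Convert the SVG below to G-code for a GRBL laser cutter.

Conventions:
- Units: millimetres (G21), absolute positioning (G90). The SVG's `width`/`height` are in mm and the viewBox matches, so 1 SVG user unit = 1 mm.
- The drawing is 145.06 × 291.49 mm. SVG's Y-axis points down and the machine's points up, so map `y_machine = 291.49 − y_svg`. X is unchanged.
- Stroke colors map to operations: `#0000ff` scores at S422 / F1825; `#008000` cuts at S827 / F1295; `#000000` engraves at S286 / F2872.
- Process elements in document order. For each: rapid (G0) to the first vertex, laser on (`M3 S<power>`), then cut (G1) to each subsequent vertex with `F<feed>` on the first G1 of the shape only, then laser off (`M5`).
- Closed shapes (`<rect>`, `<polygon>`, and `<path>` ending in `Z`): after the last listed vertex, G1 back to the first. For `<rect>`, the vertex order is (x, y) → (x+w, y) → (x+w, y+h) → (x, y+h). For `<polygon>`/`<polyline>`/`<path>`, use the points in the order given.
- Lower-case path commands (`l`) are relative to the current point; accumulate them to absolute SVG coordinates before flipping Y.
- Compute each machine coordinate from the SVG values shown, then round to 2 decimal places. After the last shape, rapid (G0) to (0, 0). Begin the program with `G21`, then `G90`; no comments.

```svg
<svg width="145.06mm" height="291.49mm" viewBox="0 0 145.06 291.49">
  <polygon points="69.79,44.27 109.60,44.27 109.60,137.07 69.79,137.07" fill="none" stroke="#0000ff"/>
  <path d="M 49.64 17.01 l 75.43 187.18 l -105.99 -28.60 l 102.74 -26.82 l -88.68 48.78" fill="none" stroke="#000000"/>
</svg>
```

G21
G90
G0 X69.79 Y247.22
M3 S422
G1 X109.60 Y247.22 F1825
G1 X109.60 Y154.42
G1 X69.79 Y154.42
G1 X69.79 Y247.22
M5
G0 X49.64 Y274.48
M3 S286
G1 X125.07 Y87.30 F2872
G1 X19.08 Y115.90
G1 X121.82 Y142.72
G1 X33.14 Y93.94
M5
G0 X0.00 Y0.00

Since the viewBox matches the mm dimensions, user units are millimetres directly. The only transform is the Y-flip y_m = 291.49 − y_svg.

Shape 1 is a rectangle drawn with `<polygon>`. Its stroke #0000ff means score at S422, F1825. After flipping Y the toolpath is (69.79,247.22) → (109.60,247.22) → (109.60,154.42) → (69.79,154.42) → (69.79,247.22), returning to the start.

Shape 2 is a open polyline drawn with `<path>`. Its stroke #000000 means engrave at S286, F2872. After flipping Y the toolpath is (49.64,274.48) → (125.07,87.30) → (19.08,115.90) → (121.82,142.72) → (33.14,93.94).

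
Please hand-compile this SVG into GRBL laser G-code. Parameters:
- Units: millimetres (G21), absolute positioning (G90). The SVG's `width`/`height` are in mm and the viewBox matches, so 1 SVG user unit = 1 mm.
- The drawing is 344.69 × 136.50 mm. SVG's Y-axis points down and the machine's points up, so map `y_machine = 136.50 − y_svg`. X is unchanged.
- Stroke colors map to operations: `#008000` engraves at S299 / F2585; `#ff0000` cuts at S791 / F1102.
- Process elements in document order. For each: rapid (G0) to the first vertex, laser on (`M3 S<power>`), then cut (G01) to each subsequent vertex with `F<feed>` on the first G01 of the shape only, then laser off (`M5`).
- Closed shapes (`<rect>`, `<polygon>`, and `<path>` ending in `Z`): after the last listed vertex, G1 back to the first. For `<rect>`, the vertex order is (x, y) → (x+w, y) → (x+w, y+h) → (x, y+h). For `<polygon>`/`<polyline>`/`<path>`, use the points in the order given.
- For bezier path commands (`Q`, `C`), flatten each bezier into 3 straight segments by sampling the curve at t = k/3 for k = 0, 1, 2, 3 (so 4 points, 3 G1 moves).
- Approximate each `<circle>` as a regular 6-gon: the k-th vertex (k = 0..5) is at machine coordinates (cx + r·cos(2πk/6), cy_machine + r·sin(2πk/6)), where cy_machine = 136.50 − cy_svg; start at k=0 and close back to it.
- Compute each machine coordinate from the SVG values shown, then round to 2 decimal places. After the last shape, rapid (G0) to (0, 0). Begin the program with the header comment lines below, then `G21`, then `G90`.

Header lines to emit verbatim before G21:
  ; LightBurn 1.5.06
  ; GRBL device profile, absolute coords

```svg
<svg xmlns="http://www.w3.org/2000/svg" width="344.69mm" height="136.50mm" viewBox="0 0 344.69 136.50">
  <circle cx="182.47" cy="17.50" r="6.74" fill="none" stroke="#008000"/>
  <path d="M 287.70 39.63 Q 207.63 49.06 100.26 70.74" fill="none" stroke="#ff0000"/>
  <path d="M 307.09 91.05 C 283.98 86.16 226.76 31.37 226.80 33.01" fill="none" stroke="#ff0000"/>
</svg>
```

1 u = 1 mm; y_m = 136.50 − y.

[1] `<circle>` circle, #008000→engrave S299 F2585: (189.21,119.00) → (185.84,124.84) → (179.10,124.84) → (175.73,119.00) → (179.10,113.16) → (185.84,113.16) → (189.21,119.00) (closed)

[2] `<path>` quadratic bezier, #ff0000→cut S791 F1102: (287.70,96.87) → (231.29,89.22) → (168.81,78.85) → (100.26,65.76)

[3] `<path>` cubic bezier, #ff0000→cut S791 F1102: (307.09,45.45) → (275.99,63.04) → (242.46,90.26) → (226.80,103.49)

; LightBurn 1.5.06
; GRBL device profile, absolute coords
G21
G90
G0 X189.21 Y119.00
M3 S299
G01 X185.84 Y124.84 F2585
G01 X179.10 Y124.84
G01 X175.73 Y119.00
G01 X179.10 Y113.16
G01 X185.84 Y113.16
G01 X189.21 Y119.00
M5
G0 X287.70 Y96.87
M3 S791
G01 X231.29 Y89.22 F1102
G01 X168.81 Y78.85
G01 X100.26 Y65.76
M5
G0 X307.09 Y45.45
M3 S791
G01 X275.99 Y63.04 F1102
G01 X242.46 Y90.26
G01 X226.80 Y103.49
M5
G0 X0.00 Y0.00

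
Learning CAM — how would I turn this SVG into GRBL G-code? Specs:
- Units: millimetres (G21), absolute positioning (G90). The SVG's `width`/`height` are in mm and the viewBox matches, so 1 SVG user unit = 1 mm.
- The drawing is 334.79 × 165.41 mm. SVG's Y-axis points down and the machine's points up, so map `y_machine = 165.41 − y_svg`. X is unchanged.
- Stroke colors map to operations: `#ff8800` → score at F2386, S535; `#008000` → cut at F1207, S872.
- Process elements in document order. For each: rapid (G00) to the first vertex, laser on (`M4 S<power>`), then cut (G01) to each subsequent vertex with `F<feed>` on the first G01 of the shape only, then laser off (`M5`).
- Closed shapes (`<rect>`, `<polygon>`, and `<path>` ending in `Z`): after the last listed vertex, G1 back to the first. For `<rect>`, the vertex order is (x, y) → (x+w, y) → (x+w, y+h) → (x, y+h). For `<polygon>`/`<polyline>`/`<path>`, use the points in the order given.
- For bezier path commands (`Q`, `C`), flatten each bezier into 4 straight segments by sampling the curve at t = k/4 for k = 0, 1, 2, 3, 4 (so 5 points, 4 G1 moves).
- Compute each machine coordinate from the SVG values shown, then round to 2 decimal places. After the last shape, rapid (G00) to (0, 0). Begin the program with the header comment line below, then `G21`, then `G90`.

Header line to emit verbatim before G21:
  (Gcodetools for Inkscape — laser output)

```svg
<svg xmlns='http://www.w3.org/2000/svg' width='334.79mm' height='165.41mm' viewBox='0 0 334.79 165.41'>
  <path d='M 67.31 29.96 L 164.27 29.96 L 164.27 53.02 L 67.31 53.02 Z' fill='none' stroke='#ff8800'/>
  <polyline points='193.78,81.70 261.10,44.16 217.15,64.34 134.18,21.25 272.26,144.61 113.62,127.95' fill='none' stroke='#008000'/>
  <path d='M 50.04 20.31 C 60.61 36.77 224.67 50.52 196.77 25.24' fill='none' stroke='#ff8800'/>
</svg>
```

(Gcodetools for Inkscape — laser output)
G21
G90
G00 X67.31 Y135.45
M4 S535
G01 X164.27 Y135.45 F2386
G01 X164.27 Y112.39
G01 X67.31 Y112.39
G01 X67.31 Y135.45
M5
G00 X193.78 Y83.71
M4 S872
G01 X261.10 Y121.25 F1207
G01 X217.15 Y101.07
G01 X134.18 Y144.16
G01 X272.26 Y20.80
G01 X113.62 Y37.46
M5
G00 X50.04 Y145.10
M4 S535
G01 X81.35 Y133.83 F2386
G01 X137.83 Y126.98
G01 X187.10 Y127.96
G01 X196.77 Y140.17
M5
G00 X0.00 Y0.00

1 u = 1 mm; y_m = 165.41 − y.

[1] `<path>` rectangle, #ff8800→score S535 F2386: (67.31,135.45) → (164.27,135.45) → (164.27,112.39) → (67.31,112.39) → (67.31,135.45) (closed)

[2] `<polyline>` open polyline, #008000→cut S872 F1207: (193.78,83.71) → (261.10,121.25) → (217.15,101.07) → (134.18,144.16) → (272.26,20.80) → (113.62,37.46)

[3] `<path>` cubic bezier, #ff8800→score S535 F2386: (50.04,145.10) → (81.35,133.83) → (137.83,126.98) → (187.10,127.96) → (196.77,140.17)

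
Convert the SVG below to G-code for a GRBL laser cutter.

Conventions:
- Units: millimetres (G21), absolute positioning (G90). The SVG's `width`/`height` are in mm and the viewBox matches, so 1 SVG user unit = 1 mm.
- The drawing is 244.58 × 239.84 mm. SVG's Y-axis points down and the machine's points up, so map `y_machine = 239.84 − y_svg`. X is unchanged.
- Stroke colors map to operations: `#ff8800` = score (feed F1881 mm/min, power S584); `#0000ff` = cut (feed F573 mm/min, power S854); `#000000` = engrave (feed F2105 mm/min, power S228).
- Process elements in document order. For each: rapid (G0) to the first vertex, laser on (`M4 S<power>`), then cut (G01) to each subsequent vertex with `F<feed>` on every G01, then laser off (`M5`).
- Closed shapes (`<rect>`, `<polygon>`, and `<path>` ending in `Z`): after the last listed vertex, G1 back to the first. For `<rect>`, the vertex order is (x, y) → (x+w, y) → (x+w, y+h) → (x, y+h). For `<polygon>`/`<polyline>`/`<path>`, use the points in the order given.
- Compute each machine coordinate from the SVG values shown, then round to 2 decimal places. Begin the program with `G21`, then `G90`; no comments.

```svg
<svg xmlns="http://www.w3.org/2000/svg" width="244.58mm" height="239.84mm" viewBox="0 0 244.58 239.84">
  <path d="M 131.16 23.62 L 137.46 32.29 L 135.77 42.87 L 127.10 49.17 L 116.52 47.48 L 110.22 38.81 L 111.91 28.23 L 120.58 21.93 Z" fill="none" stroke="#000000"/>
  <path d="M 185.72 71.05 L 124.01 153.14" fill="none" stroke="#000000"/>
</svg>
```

G21
G90
G0 X131.16 Y216.22
M4 S228
G01 X137.46 Y207.55 F2105
G01 X135.77 Y196.97 F2105
G01 X127.10 Y190.67 F2105
G01 X116.52 Y192.36 F2105
G01 X110.22 Y201.03 F2105
G01 X111.91 Y211.61 F2105
G01 X120.58 Y217.91 F2105
G01 X131.16 Y216.22 F2105
M5
G0 X185.72 Y168.79
M4 S228
G01 X124.01 Y86.70 F2105
M5

1 u = 1 mm; y_m = 239.84 − y.

[1] `<path>` regular polygon, #000000→engrave S228 F2105: (131.16,216.22) → (137.46,207.55) → (135.77,196.97) → (127.10,190.67) → (116.52,192.36) → (110.22,201.03) → (111.91,211.61) → (120.58,217.91) → (131.16,216.22) (closed)

[2] `<path>` line segment, #000000→engrave S228 F2105: (185.72,168.79) → (124.01,86.70)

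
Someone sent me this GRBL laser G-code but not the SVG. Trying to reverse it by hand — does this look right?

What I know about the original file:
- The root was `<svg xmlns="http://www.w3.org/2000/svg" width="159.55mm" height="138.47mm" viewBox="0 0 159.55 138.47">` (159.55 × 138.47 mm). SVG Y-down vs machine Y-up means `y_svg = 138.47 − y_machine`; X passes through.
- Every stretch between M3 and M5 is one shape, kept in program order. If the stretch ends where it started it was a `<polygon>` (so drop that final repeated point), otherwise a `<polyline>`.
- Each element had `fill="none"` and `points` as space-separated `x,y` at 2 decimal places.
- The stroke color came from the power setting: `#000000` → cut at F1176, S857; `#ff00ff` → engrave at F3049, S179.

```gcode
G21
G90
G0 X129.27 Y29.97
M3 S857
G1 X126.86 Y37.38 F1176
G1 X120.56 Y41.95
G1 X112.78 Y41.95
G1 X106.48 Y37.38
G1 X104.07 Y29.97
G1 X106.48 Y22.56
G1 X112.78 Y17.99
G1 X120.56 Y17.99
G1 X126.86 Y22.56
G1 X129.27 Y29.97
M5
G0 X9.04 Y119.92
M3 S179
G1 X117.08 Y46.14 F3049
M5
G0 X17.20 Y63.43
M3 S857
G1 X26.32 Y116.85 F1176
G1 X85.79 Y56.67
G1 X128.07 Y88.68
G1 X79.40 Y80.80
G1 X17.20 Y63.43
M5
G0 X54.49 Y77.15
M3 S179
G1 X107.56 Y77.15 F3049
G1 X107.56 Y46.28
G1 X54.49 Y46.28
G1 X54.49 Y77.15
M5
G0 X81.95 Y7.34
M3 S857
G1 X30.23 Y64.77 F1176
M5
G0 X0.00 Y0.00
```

<svg xmlns="http://www.w3.org/2000/svg" width="159.55mm" height="138.47mm" viewBox="0 0 159.55 138.47">
  <polygon points="129.27,108.50 126.86,101.09 120.56,96.52 112.78,96.52 106.48,101.09 104.07,108.50 106.48,115.91 112.78,120.48 120.56,120.48 126.86,115.91" fill="none" stroke="#000000"/>
  <polyline points="9.04,18.55 117.08,92.33" fill="none" stroke="#ff00ff"/>
  <polygon points="17.20,75.04 26.32,21.62 85.79,81.80 128.07,49.79 79.40,57.67" fill="none" stroke="#000000"/>
  <polygon points="54.49,61.32 107.56,61.32 107.56,92.19 54.49,92.19" fill="none" stroke="#ff00ff"/>
  <polyline points="81.95,131.13 30.23,73.70" fill="none" stroke="#000000"/>
</svg>

y_svg = 138.47 − y_m.

[1] S857→`#000000` (cut); closed run; points: 129.27,108.50 126.86,101.09 120.56,96.52 112.78,96.52 106.48,101.09 104.07,108.50 106.48,115.91 112.78,120.48 120.56,120.48 126.86,115.91

[2] S179→`#ff00ff` (engrave); open run; points: 9.04,18.55 117.08,92.33

[3] S857→`#000000` (cut); closed run; points: 17.20,75.04 26.32,21.62 85.79,81.80 128.07,49.79 79.40,57.67

[4] S179→`#ff00ff` (engrave); closed run; points: 54.49,61.32 107.56,61.32 107.56,92.19 54.49,92.19

[5] S857→`#000000` (cut); open run; points: 81.95,131.13 30.23,73.70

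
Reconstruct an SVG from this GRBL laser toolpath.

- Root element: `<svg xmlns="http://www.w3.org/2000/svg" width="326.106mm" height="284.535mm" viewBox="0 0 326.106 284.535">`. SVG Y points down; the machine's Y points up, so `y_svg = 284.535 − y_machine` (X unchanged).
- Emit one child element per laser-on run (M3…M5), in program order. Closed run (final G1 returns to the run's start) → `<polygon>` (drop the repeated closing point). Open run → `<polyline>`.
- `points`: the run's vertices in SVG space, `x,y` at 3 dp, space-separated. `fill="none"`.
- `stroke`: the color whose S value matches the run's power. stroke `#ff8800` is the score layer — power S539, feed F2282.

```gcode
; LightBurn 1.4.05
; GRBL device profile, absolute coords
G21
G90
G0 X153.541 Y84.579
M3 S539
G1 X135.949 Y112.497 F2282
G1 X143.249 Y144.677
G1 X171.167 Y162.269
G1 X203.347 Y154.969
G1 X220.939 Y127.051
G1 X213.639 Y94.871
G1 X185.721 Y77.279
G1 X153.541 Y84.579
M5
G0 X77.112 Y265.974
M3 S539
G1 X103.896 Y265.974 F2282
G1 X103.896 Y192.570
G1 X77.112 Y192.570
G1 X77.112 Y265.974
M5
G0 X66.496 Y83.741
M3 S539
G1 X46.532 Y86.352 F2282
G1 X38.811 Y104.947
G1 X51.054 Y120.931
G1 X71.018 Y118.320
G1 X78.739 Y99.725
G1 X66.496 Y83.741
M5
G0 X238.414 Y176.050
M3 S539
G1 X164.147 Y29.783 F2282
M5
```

<svg xmlns="http://www.w3.org/2000/svg" width="326.106mm" height="284.535mm" viewBox="0 0 326.106 284.535">
  <polygon points="153.541,199.956 135.949,172.038 143.249,139.858 171.167,122.266 203.347,129.566 220.939,157.484 213.639,189.664 185.721,207.256" fill="none" stroke="#ff8800"/>
  <polygon points="77.112,18.561 103.896,18.561 103.896,91.965 77.112,91.965" fill="none" stroke="#ff8800"/>
  <polygon points="66.496,200.794 46.532,198.183 38.811,179.588 51.054,163.604 71.018,166.215 78.739,184.810" fill="none" stroke="#ff8800"/>
  <polyline points="238.414,108.485 164.147,254.752" fill="none" stroke="#ff8800"/>
</svg>

y_svg = 284.535 − y_m. Every run uses S539, so all elements get stroke `#ff8800` (score).

[1] closed run; points: 153.541,199.956 135.949,172.038 143.249,139.858 171.167,122.266 203.347,129.566 220.939,157.484 213.639,189.664 185.721,207.256

[2] closed run; points: 77.112,18.561 103.896,18.561 103.896,91.965 77.112,91.965

[3] closed run; points: 66.496,200.794 46.532,198.183 38.811,179.588 51.054,163.604 71.018,166.215 78.739,184.810

[4] open run; points: 238.414,108.485 164.147,254.752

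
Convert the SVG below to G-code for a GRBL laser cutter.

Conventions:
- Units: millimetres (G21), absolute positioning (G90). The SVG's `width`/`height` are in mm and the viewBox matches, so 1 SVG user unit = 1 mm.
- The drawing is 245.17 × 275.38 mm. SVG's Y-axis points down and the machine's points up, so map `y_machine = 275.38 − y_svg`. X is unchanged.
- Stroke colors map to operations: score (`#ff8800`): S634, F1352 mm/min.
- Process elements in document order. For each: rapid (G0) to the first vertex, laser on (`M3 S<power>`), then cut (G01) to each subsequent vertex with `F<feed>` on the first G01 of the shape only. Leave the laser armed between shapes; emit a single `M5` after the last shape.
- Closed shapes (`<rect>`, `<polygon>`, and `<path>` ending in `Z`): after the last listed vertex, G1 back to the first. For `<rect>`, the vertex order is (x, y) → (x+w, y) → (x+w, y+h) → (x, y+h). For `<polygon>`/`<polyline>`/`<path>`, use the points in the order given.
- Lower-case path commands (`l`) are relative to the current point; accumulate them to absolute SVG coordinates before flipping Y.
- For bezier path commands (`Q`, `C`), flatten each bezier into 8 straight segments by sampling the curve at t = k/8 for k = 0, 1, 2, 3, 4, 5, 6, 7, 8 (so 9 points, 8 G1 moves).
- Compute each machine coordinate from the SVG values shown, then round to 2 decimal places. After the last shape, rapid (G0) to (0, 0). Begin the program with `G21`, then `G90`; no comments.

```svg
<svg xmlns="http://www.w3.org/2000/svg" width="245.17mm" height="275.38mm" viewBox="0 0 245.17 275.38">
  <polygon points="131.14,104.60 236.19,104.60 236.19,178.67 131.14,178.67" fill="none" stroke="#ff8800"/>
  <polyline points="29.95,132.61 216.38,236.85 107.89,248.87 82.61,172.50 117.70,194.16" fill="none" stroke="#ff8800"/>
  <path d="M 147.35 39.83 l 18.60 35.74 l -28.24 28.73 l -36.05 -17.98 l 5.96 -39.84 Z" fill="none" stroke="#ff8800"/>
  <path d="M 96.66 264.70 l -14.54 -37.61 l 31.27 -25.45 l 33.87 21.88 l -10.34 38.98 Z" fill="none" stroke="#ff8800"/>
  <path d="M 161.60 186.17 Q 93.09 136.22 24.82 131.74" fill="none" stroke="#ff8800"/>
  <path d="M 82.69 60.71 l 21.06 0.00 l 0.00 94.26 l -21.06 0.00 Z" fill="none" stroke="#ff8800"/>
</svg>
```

G21
G90
G0 X131.14 Y170.78
M3 S634
G01 X236.19 Y170.78 F1352
G01 X236.19 Y96.71
G01 X131.14 Y96.71
G01 X131.14 Y170.78
G0 X29.95 Y142.77
M3 S634
G01 X216.38 Y38.53 F1352
G01 X107.89 Y26.51
G01 X82.61 Y102.88
G01 X117.70 Y81.22
G0 X147.35 Y235.55
M3 S634
G01 X165.95 Y199.81 F1352
G01 X137.71 Y171.08
G01 X101.66 Y189.06
G01 X107.62 Y228.90
G01 X147.35 Y235.55
G0 X96.66 Y10.68
M3 S634
G01 X82.12 Y48.29 F1352
G01 X113.39 Y73.74
G01 X147.26 Y51.86
G01 X136.92 Y12.88
G01 X96.66 Y10.68
G0 X161.60 Y89.21
M3 S634
G01 X144.48 Y100.99 F1352
G01 X127.36 Y111.34
G01 X110.25 Y120.28
G01 X93.15 Y127.79
G01 X76.06 Y133.89
G01 X58.97 Y138.56
G01 X41.89 Y141.81
G01 X24.82 Y143.64
G0 X82.69 Y214.67
M3 S634
G01 X103.75 Y214.67 F1352
G01 X103.75 Y120.41
G01 X82.69 Y120.41
G01 X82.69 Y214.67
M5
G0 X0.00 Y0.00

Since the viewBox matches the mm dimensions, user units are millimetres directly. The only transform is the Y-flip y_m = 275.38 − y_svg.

Shape 1 is a rectangle drawn with `<polygon>`. Its stroke #ff8800 means score at S634, F1352. After flipping Y the toolpath is (131.14,170.78) → (236.19,170.78) → (236.19,96.71) → (131.14,96.71) → (131.14,170.78), returning to the start.

Shape 2 is a open polyline drawn with `<polyline>`. Its stroke #ff8800 means score at S634, F1352. After flipping Y the toolpath is (29.95,142.77) → (216.38,38.53) → (107.89,26.51) → (82.61,102.88) → (117.70,81.22).

Shape 3 is a regular polygon drawn with `<path>`. Its stroke #ff8800 means score at S634, F1352. After flipping Y the toolpath is (147.35,235.55) → (165.95,199.81) → (137.71,171.08) → (101.66,189.06) → (107.62,228.90) → (147.35,235.55), returning to the start.

Shape 4 is a regular polygon drawn with `<path>`. Its stroke #ff8800 means score at S634, F1352. After flipping Y the toolpath is (96.66,10.68) → (82.12,48.29) → (113.39,73.74) → (147.26,51.86) → (136.92,12.88) → (96.66,10.68), returning to the start.

Shape 5 is a quadratic bezier drawn with `<path>`. Its stroke #ff8800 means score at S634, F1352. After flipping Y the toolpath is (161.60,89.21) → (144.48,100.99) → (127.36,111.34) → (110.25,120.28) → (93.15,127.79) → (76.06,133.89) → (58.97,138.56) → (41.89,141.81) → (24.82,143.64).

Shape 6 is a rectangle drawn with `<path>`. Its stroke #ff8800 means score at S634, F1352. After flipping Y the toolpath is (82.69,214.67) → (103.75,214.67) → (103.75,120.41) → (82.69,120.41) → (82.69,214.67), returning to the start.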